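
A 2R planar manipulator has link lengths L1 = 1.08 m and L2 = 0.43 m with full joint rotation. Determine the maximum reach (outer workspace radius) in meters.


r_max = L1 + L2 = 1.08 + 0.43 = 1.5100

1.5100 m


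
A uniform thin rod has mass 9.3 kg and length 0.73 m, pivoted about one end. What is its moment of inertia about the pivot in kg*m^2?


I = (1/3)*m*L^2 = (1/3)*9.3*0.73^2 = 1.6520

1.6520 kg*m^2


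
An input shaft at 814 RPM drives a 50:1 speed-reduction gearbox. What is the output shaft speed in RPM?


omega_out = omega_in / N = 814 / 50 = 16.2800

16.2800 RPM


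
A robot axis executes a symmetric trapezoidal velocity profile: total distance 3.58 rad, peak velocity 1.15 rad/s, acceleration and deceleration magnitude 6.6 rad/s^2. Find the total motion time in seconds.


t_acc = v/a = 1.15/6.6 = 0.174242 s
d_acc = v^2/(2a) = 0.100189 rad (each ramp)
d_cruise = 3.58 - 2*0.100189 = 3.379622 rad
t_cruise = 3.379622/1.15 = 2.938802 s
t_total = 2*0.174242 + 2.938802 = 3.2873

3.2873 s


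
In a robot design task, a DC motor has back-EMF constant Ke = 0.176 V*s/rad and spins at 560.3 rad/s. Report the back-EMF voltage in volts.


V_emf = Ke * omega = 0.176*560.3 = 98.6128

98.6128 V


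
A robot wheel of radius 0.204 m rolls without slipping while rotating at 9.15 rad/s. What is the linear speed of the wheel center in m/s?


v = omega * r = 9.15 * 0.204 = 1.8666

1.8666 m/s


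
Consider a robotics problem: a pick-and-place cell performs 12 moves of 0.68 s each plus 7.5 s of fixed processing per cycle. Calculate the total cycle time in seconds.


T = 12*0.68 + 7.5 = 15.6600

15.6600 s


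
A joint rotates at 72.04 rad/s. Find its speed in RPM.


RPM = 72.04 * 60/(2*pi) = 687.9313

687.9313 RPM


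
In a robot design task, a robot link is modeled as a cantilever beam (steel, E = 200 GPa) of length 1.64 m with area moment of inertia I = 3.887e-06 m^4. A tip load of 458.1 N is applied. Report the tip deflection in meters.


delta = F*L^3/(3*E*I) = 458.1*1.64^3/(3*2.000e+11*3.887e-06)
      = 2020.6534464/2332200 = 8.6642e-04

8.6642e-04 m


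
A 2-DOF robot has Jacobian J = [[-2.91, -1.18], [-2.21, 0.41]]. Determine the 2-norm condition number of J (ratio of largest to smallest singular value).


JJ^T eigenvalues: trace(JJ^T) = 14.9127, det(JJ^T) = det(J)^2 = 14.44684081
s_max^2 = (14.9127 + sqrt(164.60125805))/2 = 13.87120109
s_min^2 = (14.9127 - sqrt(164.60125805))/2 = 1.04149891
kappa = s_max/s_min = sqrt(13.87120109/1.04149891) = 3.6495

3.6495


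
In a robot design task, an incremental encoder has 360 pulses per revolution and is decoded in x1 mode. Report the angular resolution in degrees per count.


resolution = 360 / (PPR * 1) = 360 / 360 = 1.0000

1.0000 degrees


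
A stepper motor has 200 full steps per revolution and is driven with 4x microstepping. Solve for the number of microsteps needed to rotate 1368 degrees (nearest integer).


step_size = 360/(200*4) = 360/800 = 0.450000 deg
n = 1368/(360/800) = 1368*800/360 = 3040

3040 steps


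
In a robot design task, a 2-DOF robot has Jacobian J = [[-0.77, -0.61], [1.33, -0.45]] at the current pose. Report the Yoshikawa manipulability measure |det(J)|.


det(J) = -0.77*-0.45 - (-0.61)*(1.33) = 1.1578
|det(J)| = 1.1578

1.1578


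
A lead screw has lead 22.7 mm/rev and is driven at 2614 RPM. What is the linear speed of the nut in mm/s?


v = lead * (RPM/60) = 22.7*2614/60 = 988.9633

988.9633 mm/s


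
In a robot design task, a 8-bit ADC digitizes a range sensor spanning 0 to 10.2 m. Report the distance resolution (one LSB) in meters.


res = range / 2^n = 10.2/2^8 = 10.2/256 = 0.0398

0.0398 m


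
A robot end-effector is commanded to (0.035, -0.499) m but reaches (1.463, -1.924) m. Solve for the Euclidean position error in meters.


dx = 1.463 - (0.035) = 1.4280, dy = -1.924 - (-0.499) = -1.4250
err = sqrt(2.039184 + 2.030625) = 2.0174

2.0174 m


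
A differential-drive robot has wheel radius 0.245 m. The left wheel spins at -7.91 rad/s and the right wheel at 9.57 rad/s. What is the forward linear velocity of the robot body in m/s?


v = r*(wR + wL)/2 = 0.245*(9.57 + -7.91)/2 = 0.2034

0.2034 m/s


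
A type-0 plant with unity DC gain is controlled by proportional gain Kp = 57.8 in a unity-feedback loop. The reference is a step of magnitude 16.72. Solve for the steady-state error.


e_ss = R/(1 + Kp) = 16.72/(1 + 57.8) = 16.72/58.8000 = 0.2844

0.2844


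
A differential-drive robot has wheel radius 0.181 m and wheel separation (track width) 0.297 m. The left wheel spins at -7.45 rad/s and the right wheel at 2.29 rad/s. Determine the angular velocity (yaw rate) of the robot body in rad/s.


omega = r*(wR - wL)/L = 0.181*(2.29 - (-7.45))/0.297 = 5.9358

5.9358 rad/s


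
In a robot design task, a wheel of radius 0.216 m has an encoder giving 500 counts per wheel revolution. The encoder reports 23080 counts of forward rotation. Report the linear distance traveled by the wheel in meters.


revs = 23080/500 = 46.160000
d = revs * 2*pi*r = 46.160000 * 2*pi*0.216 = 62.6469

62.6469 m


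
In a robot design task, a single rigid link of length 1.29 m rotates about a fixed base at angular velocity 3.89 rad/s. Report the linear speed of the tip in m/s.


v = L*omega = 1.29 * 3.89 = 5.0181

5.0181 m/s


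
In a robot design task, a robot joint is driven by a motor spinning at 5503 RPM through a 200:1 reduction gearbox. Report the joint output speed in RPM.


omega_joint = omega_motor / N = 5503 / 200 = 27.5150

27.5150 RPM


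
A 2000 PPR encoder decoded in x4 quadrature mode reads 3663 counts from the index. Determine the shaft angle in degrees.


angle = counts * 360 / (PPR*4) = 3663 * 360 / 8000 = 164.8350

164.8350 degrees


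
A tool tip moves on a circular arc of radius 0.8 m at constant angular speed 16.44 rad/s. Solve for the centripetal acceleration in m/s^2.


a_c = omega^2 * r = 16.44^2 * 0.8 = 216.2189

216.2189 m/s^2


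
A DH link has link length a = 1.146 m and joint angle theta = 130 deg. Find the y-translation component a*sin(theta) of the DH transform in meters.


a*sin(theta) = 1.146*sin(130 deg) = 0.8779

0.8779 m


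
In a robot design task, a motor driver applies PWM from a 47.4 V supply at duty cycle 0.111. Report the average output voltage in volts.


V_avg = V_supply * D = 47.4*0.111 = 5.2614

5.2614 V


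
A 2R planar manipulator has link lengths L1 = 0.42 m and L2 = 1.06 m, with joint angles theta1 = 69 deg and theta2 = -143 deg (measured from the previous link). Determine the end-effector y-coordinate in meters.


y = L1*sin(th1) + L2*sin(th1+th2) = 0.42*sin(69 deg) + 1.06*sin(-74 deg) = -0.6268

-0.6268 m


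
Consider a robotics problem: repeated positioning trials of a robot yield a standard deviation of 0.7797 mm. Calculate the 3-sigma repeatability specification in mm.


repeatability = 3*sigma = 3*0.7797 = 2.3391

2.3391 mm


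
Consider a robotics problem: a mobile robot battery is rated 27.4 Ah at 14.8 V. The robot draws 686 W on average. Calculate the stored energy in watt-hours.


E = capacity * V = 27.4*14.8 = 405.5200

405.5200 Wh


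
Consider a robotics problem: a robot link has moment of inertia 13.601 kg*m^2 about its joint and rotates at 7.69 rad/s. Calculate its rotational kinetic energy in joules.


KE = (1/2)*I*omega^2 = 0.5*13.601*7.69^2 = 402.1550

402.1550 J


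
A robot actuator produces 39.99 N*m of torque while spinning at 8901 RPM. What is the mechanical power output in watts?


omega = 8901 * 2*pi/60 = 932.110540 rad/s
P = tau * omega = 39.99 * 932.110540 = 37275.1005

37275.1005 W


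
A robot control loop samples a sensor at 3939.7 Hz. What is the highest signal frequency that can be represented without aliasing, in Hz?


f_max = f_s/2 = 3939.7/2 = 1969.8500

1969.8500 Hz


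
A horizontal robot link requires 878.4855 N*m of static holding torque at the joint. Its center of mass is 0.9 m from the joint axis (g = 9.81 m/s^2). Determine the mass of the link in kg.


m = tau / (g*L) = 878.4855 / (9.81 * 0.9) = 99.5000

99.5000 kg


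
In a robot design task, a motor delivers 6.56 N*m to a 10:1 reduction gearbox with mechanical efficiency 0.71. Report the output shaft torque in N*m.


tau_out = tau_in * N * eta = 6.56 * 10 * 0.71 = 46.5760

46.5760 N*m


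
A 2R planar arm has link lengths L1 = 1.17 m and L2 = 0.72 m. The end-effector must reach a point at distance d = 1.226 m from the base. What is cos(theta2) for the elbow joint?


cos(th2) = (d^2 - L1^2 - L2^2)/(2*L1*L2) = (1.226^2 - 1.17^2 - 0.72^2)/(2*1.17*0.72) = -0.2281

-0.2281


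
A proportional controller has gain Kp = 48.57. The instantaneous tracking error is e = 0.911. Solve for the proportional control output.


u_P = Kp * e = 48.57 * 0.911 = 44.2473

44.2473


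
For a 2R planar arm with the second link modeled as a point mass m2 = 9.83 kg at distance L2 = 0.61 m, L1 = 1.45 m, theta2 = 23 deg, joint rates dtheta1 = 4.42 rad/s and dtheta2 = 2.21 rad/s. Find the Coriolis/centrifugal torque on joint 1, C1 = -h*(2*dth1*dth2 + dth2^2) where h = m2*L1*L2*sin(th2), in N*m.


h = m2*L1*L2*sin(th2) = 9.83*1.45*0.61*sin(23 deg) = 3.397265
C1 = -h*(2*4.42*2.21 + 2.21^2) = -3.397265*24.4205 = -82.9629

-82.9629 N*m


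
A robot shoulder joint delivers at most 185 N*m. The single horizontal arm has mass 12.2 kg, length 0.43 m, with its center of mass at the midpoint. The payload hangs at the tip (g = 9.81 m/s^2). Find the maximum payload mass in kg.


tau_arm = m_arm*g*(L/2) = 12.2*9.81*0.43/2 = 25.7316 N*m
tau_payload = tau_max - tau_arm = 185 - 25.7316 = 159.2684
m_payload = tau_payload / (g*L) = 159.2684 / (9.81*0.43) = 37.7565

37.7565 kg


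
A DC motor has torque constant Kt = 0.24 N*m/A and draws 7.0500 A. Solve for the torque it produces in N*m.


tau = Kt * I = 0.24*7.0500 = 1.6920

1.6920 N*m


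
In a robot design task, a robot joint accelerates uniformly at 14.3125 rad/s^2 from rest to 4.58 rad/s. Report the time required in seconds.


t = delta_omega / alpha = 4.58 / 14.3125 = 0.3200

0.3200 s


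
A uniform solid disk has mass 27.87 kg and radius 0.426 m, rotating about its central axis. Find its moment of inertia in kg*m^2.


I = (1/2)*m*R^2 = 0.5*27.87*0.426^2 = 2.5289

2.5289 kg*m^2


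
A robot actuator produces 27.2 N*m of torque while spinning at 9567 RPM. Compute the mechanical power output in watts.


omega = 9567 * 2*pi/60 = 1001.853897 rad/s
P = tau * omega = 27.2 * 1001.853897 = 27250.4260

27250.4260 W


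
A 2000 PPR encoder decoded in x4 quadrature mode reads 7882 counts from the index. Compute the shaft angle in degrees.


angle = counts * 360 / (PPR*4) = 7882 * 360 / 8000 = 354.6900

354.6900 degrees


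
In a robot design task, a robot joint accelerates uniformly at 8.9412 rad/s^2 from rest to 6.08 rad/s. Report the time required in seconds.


t = delta_omega / alpha = 6.08 / 8.9412 = 0.6800

0.6800 s


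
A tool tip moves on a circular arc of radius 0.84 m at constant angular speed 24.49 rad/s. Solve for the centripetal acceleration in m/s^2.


a_c = omega^2 * r = 24.49^2 * 0.84 = 503.7985

503.7985 m/s^2


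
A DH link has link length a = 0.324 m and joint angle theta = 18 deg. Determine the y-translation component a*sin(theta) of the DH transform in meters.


a*sin(theta) = 0.324*sin(18 deg) = 0.1001

0.1001 m


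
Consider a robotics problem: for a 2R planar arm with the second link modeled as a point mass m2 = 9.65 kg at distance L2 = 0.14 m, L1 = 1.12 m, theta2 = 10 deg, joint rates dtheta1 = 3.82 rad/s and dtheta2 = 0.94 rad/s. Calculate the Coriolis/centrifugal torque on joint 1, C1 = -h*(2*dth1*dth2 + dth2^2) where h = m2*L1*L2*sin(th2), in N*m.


h = m2*L1*L2*sin(th2) = 9.65*1.12*0.14*sin(10 deg) = 0.262751
C1 = -h*(2*3.82*0.94 + 0.94^2) = -0.262751*8.0652 = -2.1191

-2.1191 N*m


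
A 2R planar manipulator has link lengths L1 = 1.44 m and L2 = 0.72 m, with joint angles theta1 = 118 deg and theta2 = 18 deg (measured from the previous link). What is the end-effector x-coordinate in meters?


x = L1*cos(th1) + L2*cos(th1+th2) = 1.44*cos(118 deg) + 0.72*cos(136 deg) = -1.1940

-1.1940 m


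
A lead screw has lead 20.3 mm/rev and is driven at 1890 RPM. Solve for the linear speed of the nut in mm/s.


v = lead * (RPM/60) = 20.3*1890/60 = 639.4500

639.4500 mm/s


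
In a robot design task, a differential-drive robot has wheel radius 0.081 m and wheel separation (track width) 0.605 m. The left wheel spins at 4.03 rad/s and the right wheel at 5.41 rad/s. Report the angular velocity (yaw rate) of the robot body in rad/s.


omega = r*(wR - wL)/L = 0.081*(5.41 - (4.03))/0.605 = 0.1848

0.1848 rad/s


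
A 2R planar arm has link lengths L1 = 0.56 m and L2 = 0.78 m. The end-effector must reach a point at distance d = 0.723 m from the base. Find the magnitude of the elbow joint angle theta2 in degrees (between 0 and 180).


cos(th2) = (d^2 - L1^2 - L2^2)/(2*L1*L2) = (0.723^2 - 0.56^2 - 0.78^2)/(2*0.56*0.78) = -0.45704098
th2 = acos(-0.45704098) = 117.1963 deg

117.1963 degrees


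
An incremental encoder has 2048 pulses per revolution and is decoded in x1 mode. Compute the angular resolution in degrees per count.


resolution = 360 / (PPR * 1) = 360 / 2048 = 0.1758

0.1758 degrees


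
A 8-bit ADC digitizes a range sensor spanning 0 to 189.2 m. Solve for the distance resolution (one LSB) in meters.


res = range / 2^n = 189.2/2^8 = 189.2/256 = 0.7391

0.7391 m


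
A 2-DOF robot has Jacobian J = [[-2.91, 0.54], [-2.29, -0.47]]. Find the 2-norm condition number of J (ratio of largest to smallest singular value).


JJ^T eigenvalues: trace(JJ^T) = 14.2247, det(JJ^T) = det(J)^2 = 6.78237849
s_max^2 = (14.2247 + sqrt(175.21257613))/2 = 13.73074437
s_min^2 = (14.2247 - sqrt(175.21257613))/2 = 0.49395563
kappa = s_max/s_min = sqrt(13.73074437/0.49395563) = 5.2723

5.2723


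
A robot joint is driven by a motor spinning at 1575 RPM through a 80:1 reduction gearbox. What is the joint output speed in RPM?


omega_joint = omega_motor / N = 1575 / 80 = 19.6875

19.6875 RPM


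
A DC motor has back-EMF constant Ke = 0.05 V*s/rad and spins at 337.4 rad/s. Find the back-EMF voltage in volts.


V_emf = Ke * omega = 0.05*337.4 = 16.8700

16.8700 V


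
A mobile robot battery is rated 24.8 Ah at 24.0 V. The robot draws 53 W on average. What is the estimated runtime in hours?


E = 24.8*24.0 = 595.2000 Wh
t = E/P = 595.2000/53 = 11.2302

11.2302 hours


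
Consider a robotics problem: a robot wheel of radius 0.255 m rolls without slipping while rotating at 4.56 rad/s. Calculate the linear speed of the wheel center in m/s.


v = omega * r = 4.56 * 0.255 = 1.1628

1.1628 m/s


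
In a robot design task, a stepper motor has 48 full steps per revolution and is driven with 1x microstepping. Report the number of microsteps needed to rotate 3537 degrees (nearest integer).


step_size = 360/(48*1) = 360/48 = 7.500000 deg
n = 3537/(360/48) = 3537*48/360 = 471.6000 -> 472

472 steps


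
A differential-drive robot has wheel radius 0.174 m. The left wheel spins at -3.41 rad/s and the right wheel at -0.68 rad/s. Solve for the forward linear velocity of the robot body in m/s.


v = r*(wR + wL)/2 = 0.174*(-0.68 + -3.41)/2 = -0.3558

-0.3558 m/s


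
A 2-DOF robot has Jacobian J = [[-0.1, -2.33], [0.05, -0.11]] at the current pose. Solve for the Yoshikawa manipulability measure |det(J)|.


det(J) = -0.1*-0.11 - (-2.33)*(0.05) = 0.1275
|det(J)| = 0.1275

0.1275


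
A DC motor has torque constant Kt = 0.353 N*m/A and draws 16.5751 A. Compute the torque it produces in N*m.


tau = Kt * I = 0.353*16.5751 = 5.8510

5.8510 N*m


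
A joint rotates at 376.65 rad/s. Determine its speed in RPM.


RPM = 376.65 * 60/(2*pi) = 3596.7426

3596.7426 RPM


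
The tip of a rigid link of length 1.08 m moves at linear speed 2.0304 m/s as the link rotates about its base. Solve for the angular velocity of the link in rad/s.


omega = v / L = 2.0304 / 1.08 = 1.8800

1.8800 rad/s


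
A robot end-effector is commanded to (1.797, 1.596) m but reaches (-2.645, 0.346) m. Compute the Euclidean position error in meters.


dx = -2.645 - (1.797) = -4.4420, dy = 0.346 - (1.596) = -1.2500
err = sqrt(19.731364 + 1.562500) = 4.6145

4.6145 m


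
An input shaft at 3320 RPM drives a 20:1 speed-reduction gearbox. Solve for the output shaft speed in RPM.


omega_out = omega_in / N = 3320 / 20 = 166.0000

166.0000 RPM


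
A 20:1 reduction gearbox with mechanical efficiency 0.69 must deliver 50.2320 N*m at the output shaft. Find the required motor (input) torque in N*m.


tau_in = tau_out / (N * eta) = 50.2320 / (20 * 0.69) = 3.6400

3.6400 N*m


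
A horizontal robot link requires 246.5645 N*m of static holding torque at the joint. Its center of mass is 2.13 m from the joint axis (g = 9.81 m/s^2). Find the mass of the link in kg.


m = tau / (g*L) = 246.5645 / (9.81 * 2.13) = 11.8000

11.8000 kg


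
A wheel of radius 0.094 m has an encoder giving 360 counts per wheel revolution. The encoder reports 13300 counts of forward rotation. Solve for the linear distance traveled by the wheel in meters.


revs = 13300/360 = 36.944444
d = revs * 2*pi*r = 36.944444 * 2*pi*0.094 = 21.8201

21.8201 m


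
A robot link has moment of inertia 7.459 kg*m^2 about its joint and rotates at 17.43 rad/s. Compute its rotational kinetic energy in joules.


KE = (1/2)*I*omega^2 = 0.5*7.459*17.43^2 = 1133.0404

1133.0404 J


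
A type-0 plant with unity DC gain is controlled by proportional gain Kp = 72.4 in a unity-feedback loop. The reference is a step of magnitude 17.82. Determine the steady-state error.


e_ss = R/(1 + Kp) = 17.82/(1 + 72.4) = 17.82/73.4000 = 0.2428

0.2428


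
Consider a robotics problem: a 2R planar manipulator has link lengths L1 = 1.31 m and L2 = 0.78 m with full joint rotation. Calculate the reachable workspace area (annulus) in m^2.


r_max = L1 + L2 = 2.0900, r_min = |L1 - L2| = 0.5300
A = pi*(r_max^2 - r_min^2) = pi*(4.3681 - 0.2809) = 12.8403

12.8403 m^2


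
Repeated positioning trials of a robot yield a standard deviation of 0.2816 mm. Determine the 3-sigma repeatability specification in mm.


repeatability = 3*sigma = 3*0.2816 = 0.8448

0.8448 mm


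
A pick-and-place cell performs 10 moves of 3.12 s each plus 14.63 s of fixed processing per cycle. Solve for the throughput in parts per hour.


T_cycle = 10*3.12 + 14.63 = 45.8300 s
rate = 3600/T = 78.5512

78.5512 parts/hour


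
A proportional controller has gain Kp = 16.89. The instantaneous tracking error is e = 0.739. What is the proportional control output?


u_P = Kp * e = 16.89 * 0.739 = 12.4817

12.4817


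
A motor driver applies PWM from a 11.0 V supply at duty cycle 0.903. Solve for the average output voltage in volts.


V_avg = V_supply * D = 11.0*0.903 = 9.9330

9.9330 V


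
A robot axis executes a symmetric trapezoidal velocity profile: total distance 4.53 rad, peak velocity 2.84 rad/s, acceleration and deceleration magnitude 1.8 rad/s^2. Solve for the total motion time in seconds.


t_acc = v/a = 2.84/1.8 = 1.577778 s
d_acc = v^2/(2a) = 2.240444 rad (each ramp)
d_cruise = 4.53 - 2*2.240444 = 0.049112 rad
t_cruise = 0.049112/2.84 = 0.017293 s
t_total = 2*1.577778 + 0.017293 = 3.1728

3.1728 s


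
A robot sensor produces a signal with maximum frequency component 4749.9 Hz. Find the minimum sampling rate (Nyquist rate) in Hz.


f_s,min = 2*f_max = 2*4749.9 = 9499.8000

9499.8000 Hz


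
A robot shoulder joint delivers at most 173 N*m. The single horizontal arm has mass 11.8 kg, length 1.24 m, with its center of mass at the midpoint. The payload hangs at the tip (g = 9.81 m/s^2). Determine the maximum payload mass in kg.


tau_arm = m_arm*g*(L/2) = 11.8*9.81*1.24/2 = 71.7700 N*m
tau_payload = tau_max - tau_arm = 173 - 71.7700 = 101.2300
m_payload = tau_payload / (g*L) = 101.2300 / (9.81*1.24) = 8.3218

8.3218 kg


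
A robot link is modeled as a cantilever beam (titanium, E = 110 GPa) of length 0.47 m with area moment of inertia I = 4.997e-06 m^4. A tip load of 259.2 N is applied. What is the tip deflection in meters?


delta = F*L^3/(3*E*I) = 259.2*0.47^3/(3*1.100e+11*4.997e-06)
      = 26.9109216/1649010 = 1.6319e-05

1.6319e-05 m


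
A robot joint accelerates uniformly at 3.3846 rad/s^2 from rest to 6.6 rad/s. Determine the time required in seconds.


t = delta_omega / alpha = 6.6 / 3.3846 = 1.9500

1.9500 s


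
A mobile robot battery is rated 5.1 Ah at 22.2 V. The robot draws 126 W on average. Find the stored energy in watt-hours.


E = capacity * V = 5.1*22.2 = 113.2200

113.2200 Wh


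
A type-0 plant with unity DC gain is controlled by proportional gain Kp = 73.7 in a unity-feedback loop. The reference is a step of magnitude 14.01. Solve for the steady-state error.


e_ss = R/(1 + Kp) = 14.01/(1 + 73.7) = 14.01/74.7000 = 0.1876

0.1876


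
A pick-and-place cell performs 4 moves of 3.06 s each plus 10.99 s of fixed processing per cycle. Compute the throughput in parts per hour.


T_cycle = 4*3.06 + 10.99 = 23.2300 s
rate = 3600/T = 154.9720

154.9720 parts/hour


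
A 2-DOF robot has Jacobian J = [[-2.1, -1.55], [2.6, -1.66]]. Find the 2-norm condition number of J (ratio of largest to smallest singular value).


JJ^T eigenvalues: trace(JJ^T) = 16.3281, det(JJ^T) = det(J)^2 = 56.49025600
s_max^2 = (16.3281 + sqrt(40.64582561))/2 = 11.35175394
s_min^2 = (16.3281 - sqrt(40.64582561))/2 = 4.97634606
kappa = s_max/s_min = sqrt(11.35175394/4.97634606) = 1.5103

1.5103


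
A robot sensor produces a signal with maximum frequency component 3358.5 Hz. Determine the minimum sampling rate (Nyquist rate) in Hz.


f_s,min = 2*f_max = 2*3358.5 = 6717.0000

6717.0000 Hz


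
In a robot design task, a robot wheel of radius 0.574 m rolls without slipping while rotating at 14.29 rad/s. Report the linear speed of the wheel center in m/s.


v = omega * r = 14.29 * 0.574 = 8.2025

8.2025 m/s


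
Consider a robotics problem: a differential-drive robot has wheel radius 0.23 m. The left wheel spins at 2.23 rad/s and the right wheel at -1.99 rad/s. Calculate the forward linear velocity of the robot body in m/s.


v = r*(wR + wL)/2 = 0.23*(-1.99 + 2.23)/2 = 0.0276

0.0276 m/s


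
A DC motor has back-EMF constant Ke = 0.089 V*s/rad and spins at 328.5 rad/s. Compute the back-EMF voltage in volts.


V_emf = Ke * omega = 0.089*328.5 = 29.2365

29.2365 V


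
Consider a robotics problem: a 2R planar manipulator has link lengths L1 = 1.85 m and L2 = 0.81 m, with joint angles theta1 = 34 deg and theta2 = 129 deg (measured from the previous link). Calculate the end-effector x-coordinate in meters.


x = L1*cos(th1) + L2*cos(th1+th2) = 1.85*cos(34 deg) + 0.81*cos(163 deg) = 0.7591

0.7591 m


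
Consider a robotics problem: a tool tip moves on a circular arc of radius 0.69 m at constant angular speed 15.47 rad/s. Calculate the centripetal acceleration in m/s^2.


a_c = omega^2 * r = 15.47^2 * 0.69 = 165.1314

165.1314 m/s^2


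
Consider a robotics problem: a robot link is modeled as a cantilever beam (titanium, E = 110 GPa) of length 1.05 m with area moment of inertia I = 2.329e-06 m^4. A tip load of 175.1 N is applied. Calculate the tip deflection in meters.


delta = F*L^3/(3*E*I) = 175.1*1.05^3/(3*1.100e+11*2.329e-06)
      = 202.7001375/768570 = 2.6374e-04

2.6374e-04 m


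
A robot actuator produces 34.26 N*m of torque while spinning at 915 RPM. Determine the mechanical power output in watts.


omega = 915 * 2*pi/60 = 95.818576 rad/s
P = tau * omega = 34.26 * 95.818576 = 3282.7444

3282.7444 W


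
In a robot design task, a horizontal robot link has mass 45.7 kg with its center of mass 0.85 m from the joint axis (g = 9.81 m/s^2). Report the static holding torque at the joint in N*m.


tau = m*g*L = 45.7 * 9.81 * 0.85 = 381.0695

381.0695 N*m


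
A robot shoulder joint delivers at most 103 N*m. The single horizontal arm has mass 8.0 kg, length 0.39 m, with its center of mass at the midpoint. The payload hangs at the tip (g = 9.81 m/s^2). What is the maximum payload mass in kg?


tau_arm = m_arm*g*(L/2) = 8.0*9.81*0.39/2 = 15.3036 N*m
tau_payload = tau_max - tau_arm = 103 - 15.3036 = 87.6964
m_payload = tau_payload / (g*L) = 87.6964 / (9.81*0.39) = 22.9218

22.9218 kg


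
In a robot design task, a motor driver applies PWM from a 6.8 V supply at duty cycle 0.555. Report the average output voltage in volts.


V_avg = V_supply * D = 6.8*0.555 = 3.7740

3.7740 V


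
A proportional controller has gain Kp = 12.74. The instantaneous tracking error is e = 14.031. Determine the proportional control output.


u_P = Kp * e = 12.74 * 14.031 = 178.7549

178.7549


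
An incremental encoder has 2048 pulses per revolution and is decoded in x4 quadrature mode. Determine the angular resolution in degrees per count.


resolution = 360 / (PPR * 4) = 360 / 8192 = 0.0439

0.0439 degrees


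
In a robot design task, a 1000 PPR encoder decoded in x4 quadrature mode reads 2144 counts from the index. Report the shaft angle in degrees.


angle = counts * 360 / (PPR*4) = 2144 * 360 / 4000 = 192.9600

192.9600 degrees


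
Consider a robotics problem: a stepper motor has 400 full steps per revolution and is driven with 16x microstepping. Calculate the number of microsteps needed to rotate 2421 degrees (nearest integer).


step_size = 360/(400*16) = 360/6400 = 0.056250 deg
n = 2421/(360/6400) = 2421*6400/360 = 43040

43040 steps


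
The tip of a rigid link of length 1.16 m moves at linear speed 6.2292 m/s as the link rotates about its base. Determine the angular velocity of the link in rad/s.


omega = v / L = 6.2292 / 1.16 = 5.3700

5.3700 rad/s


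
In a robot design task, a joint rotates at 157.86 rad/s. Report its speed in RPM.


RPM = 157.86 * 60/(2*pi) = 1507.4520

1507.4520 RPM


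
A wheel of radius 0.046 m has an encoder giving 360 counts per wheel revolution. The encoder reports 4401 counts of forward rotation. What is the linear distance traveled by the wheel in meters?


revs = 4401/360 = 12.225000
d = revs * 2*pi*r = 12.225000 * 2*pi*0.046 = 3.5333

3.5333 m


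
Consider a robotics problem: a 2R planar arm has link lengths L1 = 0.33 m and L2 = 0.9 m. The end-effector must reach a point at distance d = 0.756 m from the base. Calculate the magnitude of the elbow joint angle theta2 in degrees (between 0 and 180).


cos(th2) = (d^2 - L1^2 - L2^2)/(2*L1*L2) = (0.756^2 - 0.33^2 - 0.9^2)/(2*0.33*0.9) = -0.58478788
th2 = acos(-0.58478788) = 125.7880 deg

125.7880 degrees


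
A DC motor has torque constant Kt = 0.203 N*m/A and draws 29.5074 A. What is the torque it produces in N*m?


tau = Kt * I = 0.203*29.5074 = 5.9900

5.9900 N*m


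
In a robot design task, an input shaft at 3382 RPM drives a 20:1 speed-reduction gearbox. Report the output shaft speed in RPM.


omega_out = omega_in / N = 3382 / 20 = 169.1000

169.1000 RPM


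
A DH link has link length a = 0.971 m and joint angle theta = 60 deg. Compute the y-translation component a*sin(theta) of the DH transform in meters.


a*sin(theta) = 0.971*sin(60 deg) = 0.8409

0.8409 m


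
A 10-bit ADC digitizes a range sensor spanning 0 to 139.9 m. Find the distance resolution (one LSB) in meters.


res = range / 2^n = 139.9/2^10 = 139.9/1024 = 0.1366

0.1366 m


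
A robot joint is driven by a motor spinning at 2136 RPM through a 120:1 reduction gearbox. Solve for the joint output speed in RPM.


omega_joint = omega_motor / N = 2136 / 120 = 17.8000

17.8000 RPM


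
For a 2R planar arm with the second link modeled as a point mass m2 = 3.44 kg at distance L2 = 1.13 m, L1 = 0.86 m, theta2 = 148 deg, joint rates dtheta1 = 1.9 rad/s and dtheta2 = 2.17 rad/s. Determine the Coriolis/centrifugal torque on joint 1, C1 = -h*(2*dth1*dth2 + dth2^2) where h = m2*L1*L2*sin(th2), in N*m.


h = m2*L1*L2*sin(th2) = 3.44*0.86*1.13*sin(148 deg) = 1.771516
C1 = -h*(2*1.9*2.17 + 2.17^2) = -1.771516*12.9549 = -22.9498

-22.9498 N*m


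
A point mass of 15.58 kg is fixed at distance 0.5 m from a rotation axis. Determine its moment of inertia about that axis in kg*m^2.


I = m*r^2 = 15.58*0.5^2 = 3.8950

3.8950 kg*m^2


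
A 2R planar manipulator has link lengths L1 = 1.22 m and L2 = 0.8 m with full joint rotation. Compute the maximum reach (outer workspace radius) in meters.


r_max = L1 + L2 = 1.22 + 0.8 = 2.0200

2.0200 m


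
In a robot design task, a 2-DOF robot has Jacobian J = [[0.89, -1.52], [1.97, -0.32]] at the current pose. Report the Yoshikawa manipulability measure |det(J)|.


det(J) = 0.89*-0.32 - (-1.52)*(1.97) = 2.7096
|det(J)| = 2.7096

2.7096


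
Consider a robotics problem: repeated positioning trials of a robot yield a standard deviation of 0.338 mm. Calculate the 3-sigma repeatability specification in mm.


repeatability = 3*sigma = 3*0.338 = 1.0140

1.0140 mm


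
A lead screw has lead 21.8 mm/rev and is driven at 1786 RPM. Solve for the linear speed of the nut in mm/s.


v = lead * (RPM/60) = 21.8*1786/60 = 648.9133

648.9133 mm/s


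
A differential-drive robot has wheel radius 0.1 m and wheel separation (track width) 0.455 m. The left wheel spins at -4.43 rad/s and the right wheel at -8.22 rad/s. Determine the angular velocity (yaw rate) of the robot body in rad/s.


omega = r*(wR - wL)/L = 0.1*(-8.22 - (-4.43))/0.455 = -0.8330

-0.8330 rad/s


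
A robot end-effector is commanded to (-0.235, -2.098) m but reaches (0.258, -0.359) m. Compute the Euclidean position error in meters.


dx = 0.258 - (-0.235) = 0.4930, dy = -0.359 - (-2.098) = 1.7390
err = sqrt(0.243049 + 3.024121) = 1.8075

1.8075 m


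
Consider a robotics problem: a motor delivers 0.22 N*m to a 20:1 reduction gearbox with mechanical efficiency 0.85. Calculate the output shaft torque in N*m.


tau_out = tau_in * N * eta = 0.22 * 20 * 0.85 = 3.7400

3.7400 N*m


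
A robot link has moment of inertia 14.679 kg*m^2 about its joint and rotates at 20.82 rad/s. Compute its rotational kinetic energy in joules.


KE = (1/2)*I*omega^2 = 0.5*14.679*20.82^2 = 3181.4707

3181.4707 J


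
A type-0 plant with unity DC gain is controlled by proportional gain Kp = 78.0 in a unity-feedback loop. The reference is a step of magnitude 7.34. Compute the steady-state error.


e_ss = R/(1 + Kp) = 7.34/(1 + 78.0) = 7.34/79.0000 = 0.0929

0.0929


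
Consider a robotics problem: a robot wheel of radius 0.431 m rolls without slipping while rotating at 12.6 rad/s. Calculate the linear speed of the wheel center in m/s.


v = omega * r = 12.6 * 0.431 = 5.4306

5.4306 m/s


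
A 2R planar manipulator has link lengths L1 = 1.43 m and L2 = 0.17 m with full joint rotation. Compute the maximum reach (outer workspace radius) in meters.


r_max = L1 + L2 = 1.43 + 0.17 = 1.6000

1.6000 m


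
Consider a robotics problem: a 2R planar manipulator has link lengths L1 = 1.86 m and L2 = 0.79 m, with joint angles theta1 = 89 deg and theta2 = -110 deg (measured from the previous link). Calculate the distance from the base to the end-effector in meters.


x = L1*cos(th1) + L2*cos(th1+th2) = 0.769990
y = L1*sin(th1) + L2*sin(th1+th2) = 1.576606
d = sqrt(x^2 + y^2) = sqrt(0.592885 + 2.485686) = 1.7546

1.7546 m


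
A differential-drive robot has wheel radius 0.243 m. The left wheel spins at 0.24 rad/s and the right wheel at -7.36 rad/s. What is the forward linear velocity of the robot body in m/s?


v = r*(wR + wL)/2 = 0.243*(-7.36 + 0.24)/2 = -0.8651

-0.8651 m/s


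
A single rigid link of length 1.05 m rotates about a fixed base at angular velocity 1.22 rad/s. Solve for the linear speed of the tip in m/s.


v = L*omega = 1.05 * 1.22 = 1.2810

1.2810 m/s


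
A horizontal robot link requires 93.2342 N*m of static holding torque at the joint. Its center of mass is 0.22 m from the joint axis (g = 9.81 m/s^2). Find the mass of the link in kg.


m = tau / (g*L) = 93.2342 / (9.81 * 0.22) = 43.2000

43.2000 kg


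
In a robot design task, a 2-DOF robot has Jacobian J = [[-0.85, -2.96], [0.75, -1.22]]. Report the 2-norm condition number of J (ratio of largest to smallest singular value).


JJ^T eigenvalues: trace(JJ^T) = 11.5350, det(JJ^T) = det(J)^2 = 10.60804900
s_max^2 = (11.5350 + sqrt(90.62402900))/2 = 10.52733269
s_min^2 = (11.5350 - sqrt(90.62402900))/2 = 1.00766731
kappa = s_max/s_min = sqrt(10.52733269/1.00766731) = 3.2322

3.2322


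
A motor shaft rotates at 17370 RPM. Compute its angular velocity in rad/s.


omega = 17370 * 2*pi/60 = 1818.9821

1818.9821 rad/s


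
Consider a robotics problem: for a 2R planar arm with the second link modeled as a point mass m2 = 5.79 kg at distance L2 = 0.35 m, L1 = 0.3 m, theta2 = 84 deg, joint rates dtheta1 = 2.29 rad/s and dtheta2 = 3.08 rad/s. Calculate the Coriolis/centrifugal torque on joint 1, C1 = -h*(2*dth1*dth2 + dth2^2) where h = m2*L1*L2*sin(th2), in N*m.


h = m2*L1*L2*sin(th2) = 5.79*0.3*0.35*sin(84 deg) = 0.604620
C1 = -h*(2*2.29*3.08 + 3.08^2) = -0.604620*23.5928 = -14.2647

-14.2647 N*m


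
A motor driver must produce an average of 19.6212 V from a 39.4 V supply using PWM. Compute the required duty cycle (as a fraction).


D = V_avg/V_supply = 19.6212/39.4 = 0.4980

0.4980


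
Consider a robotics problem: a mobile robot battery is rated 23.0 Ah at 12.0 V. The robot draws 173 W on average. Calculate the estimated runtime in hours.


E = 23.0*12.0 = 276.0000 Wh
t = E/P = 276.0000/173 = 1.5954

1.5954 hours


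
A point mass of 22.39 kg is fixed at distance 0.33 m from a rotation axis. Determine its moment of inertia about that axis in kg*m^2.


I = m*r^2 = 22.39*0.33^2 = 2.4383

2.4383 kg*m^2


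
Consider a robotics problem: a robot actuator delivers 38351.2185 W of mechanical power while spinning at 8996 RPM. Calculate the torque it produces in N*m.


omega = 8996 * 2*pi/60 = 942.058917 rad/s
tau = P / omega = 38351.2185 / 942.058917 = 40.7100

40.7100 N*m


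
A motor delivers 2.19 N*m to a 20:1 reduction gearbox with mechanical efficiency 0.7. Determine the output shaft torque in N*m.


tau_out = tau_in * N * eta = 2.19 * 20 * 0.7 = 30.6600

30.6600 N*m


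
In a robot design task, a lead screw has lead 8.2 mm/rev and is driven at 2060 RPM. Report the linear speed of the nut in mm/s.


v = lead * (RPM/60) = 8.2*2060/60 = 281.5333

281.5333 mm/s


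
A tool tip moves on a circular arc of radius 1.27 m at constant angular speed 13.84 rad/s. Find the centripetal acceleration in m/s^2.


a_c = omega^2 * r = 13.84^2 * 1.27 = 243.2629

243.2629 m/s^2


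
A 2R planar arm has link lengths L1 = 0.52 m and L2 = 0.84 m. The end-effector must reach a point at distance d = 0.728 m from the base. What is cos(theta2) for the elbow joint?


cos(th2) = (d^2 - L1^2 - L2^2)/(2*L1*L2) = (0.728^2 - 0.52^2 - 0.84^2)/(2*0.52*0.84) = -0.5105

-0.5105


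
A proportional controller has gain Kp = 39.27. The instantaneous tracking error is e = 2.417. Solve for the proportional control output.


u_P = Kp * e = 39.27 * 2.417 = 94.9156

94.9156


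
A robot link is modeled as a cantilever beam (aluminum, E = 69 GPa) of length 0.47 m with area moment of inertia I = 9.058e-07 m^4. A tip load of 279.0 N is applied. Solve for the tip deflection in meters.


delta = F*L^3/(3*E*I) = 279.0*0.47^3/(3*6.900e+10*9.058e-07)
      = 28.966617/187500.6 = 1.5449e-04

1.5449e-04 m


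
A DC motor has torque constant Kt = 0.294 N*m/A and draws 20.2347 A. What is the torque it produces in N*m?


tau = Kt * I = 0.294*20.2347 = 5.9490

5.9490 N*m


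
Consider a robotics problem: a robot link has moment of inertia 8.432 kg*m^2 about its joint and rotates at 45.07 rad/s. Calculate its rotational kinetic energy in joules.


KE = (1/2)*I*omega^2 = 0.5*8.432*45.07^2 = 8563.9815

8563.9815 J


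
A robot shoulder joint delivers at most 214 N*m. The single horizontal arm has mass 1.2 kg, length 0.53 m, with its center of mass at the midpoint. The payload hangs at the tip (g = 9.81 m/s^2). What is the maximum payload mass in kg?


tau_arm = m_arm*g*(L/2) = 1.2*9.81*0.53/2 = 3.1196 N*m
tau_payload = tau_max - tau_arm = 214 - 3.1196 = 210.8804
m_payload = tau_payload / (g*L) = 210.8804 / (9.81*0.53) = 40.5594

40.5594 kg


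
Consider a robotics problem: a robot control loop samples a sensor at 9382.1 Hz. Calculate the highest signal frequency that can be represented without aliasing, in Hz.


f_max = f_s/2 = 9382.1/2 = 4691.0500

4691.0500 Hz


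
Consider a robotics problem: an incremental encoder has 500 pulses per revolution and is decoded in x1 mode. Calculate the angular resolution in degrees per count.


resolution = 360 / (PPR * 1) = 360 / 500 = 0.7200

0.7200 degrees


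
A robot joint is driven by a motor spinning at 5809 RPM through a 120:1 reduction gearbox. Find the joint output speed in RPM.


omega_joint = omega_motor / N = 5809 / 120 = 48.4083

48.4083 RPM


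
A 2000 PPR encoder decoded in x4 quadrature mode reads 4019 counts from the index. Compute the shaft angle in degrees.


angle = counts * 360 / (PPR*4) = 4019 * 360 / 8000 = 180.8550

180.8550 degrees


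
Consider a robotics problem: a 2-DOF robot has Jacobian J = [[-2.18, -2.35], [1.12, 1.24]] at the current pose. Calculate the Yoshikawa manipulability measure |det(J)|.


det(J) = -2.18*1.24 - (-2.35)*(1.12) = -0.0712
|det(J)| = 0.0712

0.0712


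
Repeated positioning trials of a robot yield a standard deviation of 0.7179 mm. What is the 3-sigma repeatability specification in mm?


repeatability = 3*sigma = 3*0.7179 = 2.1537

2.1537 mm


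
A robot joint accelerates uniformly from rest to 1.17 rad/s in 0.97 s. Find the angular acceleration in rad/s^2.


alpha = delta_omega / t = 1.17 / 0.97 = 1.2062

1.2062 rad/s^2


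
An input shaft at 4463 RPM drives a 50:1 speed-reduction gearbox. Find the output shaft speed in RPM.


omega_out = omega_in / N = 4463 / 50 = 89.2600

89.2600 RPM


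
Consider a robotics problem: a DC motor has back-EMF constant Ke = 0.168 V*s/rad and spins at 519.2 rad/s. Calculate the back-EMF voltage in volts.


V_emf = Ke * omega = 0.168*519.2 = 87.2256

87.2256 V


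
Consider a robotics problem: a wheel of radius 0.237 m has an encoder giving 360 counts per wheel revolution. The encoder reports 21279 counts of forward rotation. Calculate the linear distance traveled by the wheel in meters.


revs = 21279/360 = 59.108333
d = revs * 2*pi*r = 59.108333 * 2*pi*0.237 = 88.0191

88.0191 m


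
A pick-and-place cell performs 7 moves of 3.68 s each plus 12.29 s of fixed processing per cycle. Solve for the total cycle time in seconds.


T = 7*3.68 + 12.29 = 38.0500

38.0500 s


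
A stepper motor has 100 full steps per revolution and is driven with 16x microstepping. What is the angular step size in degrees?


step = 360/(100*16) = 360/1600 = 0.2250

0.2250 degrees


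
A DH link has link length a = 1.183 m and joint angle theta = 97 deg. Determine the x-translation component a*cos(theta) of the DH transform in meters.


a*cos(theta) = 1.183*cos(97 deg) = -0.1442

-0.1442 m


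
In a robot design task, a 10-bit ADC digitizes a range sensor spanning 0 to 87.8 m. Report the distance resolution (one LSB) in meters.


res = range / 2^n = 87.8/2^10 = 87.8/1024 = 0.0857

0.0857 m


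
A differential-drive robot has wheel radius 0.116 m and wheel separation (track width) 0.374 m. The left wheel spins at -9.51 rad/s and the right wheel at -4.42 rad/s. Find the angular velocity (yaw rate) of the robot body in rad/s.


omega = r*(wR - wL)/L = 0.116*(-4.42 - (-9.51))/0.374 = 1.5787

1.5787 rad/s
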